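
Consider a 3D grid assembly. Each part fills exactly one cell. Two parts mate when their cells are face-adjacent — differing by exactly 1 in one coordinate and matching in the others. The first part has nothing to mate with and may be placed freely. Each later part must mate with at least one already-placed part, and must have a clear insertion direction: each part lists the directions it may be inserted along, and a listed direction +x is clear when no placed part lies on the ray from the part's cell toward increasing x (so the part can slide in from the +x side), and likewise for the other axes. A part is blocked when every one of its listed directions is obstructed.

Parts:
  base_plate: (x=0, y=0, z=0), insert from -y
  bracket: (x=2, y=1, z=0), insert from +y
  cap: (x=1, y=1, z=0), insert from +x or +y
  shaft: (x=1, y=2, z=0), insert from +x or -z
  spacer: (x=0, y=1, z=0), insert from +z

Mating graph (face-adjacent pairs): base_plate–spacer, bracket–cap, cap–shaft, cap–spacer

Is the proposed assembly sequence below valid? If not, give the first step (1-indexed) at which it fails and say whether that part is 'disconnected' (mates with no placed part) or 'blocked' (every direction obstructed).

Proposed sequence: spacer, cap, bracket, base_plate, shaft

1. spacer@(0, 1, 0) [+z clear] — {spacer}
2. cap@(1, 1, 0) [+x clear] — {cap, spacer}
3. bracket@(2, 1, 0) [+y clear] — {bracket, cap, spacer}
4. base_plate@(0, 0, 0) [-y clear] — {base_plate, bracket, cap, spacer}
5. shaft@(1, 2, 0) [+x clear] — {base_plate, bracket, cap, shaft, spacer}

Valid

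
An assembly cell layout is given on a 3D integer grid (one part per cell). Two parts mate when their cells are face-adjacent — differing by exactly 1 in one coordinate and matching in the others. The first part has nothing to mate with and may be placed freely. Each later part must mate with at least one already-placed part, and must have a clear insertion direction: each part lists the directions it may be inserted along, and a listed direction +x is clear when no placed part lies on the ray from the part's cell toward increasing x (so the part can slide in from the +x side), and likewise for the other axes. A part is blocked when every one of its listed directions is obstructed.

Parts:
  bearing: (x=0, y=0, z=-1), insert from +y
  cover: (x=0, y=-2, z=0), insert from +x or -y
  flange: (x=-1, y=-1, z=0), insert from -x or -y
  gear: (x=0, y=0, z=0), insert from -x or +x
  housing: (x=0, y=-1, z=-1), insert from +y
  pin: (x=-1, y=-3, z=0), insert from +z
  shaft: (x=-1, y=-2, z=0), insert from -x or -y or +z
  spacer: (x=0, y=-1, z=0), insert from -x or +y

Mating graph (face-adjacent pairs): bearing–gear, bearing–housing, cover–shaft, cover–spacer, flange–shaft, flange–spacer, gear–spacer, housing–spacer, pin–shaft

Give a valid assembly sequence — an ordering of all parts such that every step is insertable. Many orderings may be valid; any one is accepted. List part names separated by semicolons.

1. spacer@(0, -1, 0) [-x clear] — {spacer}
2. cover@(0, -2, 0) [+x clear] — {cover, spacer}
3. shaft@(-1, -2, 0) [-x clear] — {cover, shaft, spacer}
4. pin@(-1, -3, 0) [+z clear] — {cover, pin, shaft, spacer}
5. gear@(0, 0, 0) [-x clear] — {cover, gear, pin, shaft, spacer}
6. flange@(-1, -1, 0) [-x clear] — {cover, flange, gear, pin, shaft, spacer}
7. housing@(0, -1, -1) [+y clear] — {cover, flange, gear, housing, pin, shaft, spacer}
8. bearing@(0, 0, -1) [+y clear] — {bearing, cover, flange, gear, housing, pin, shaft, spacer}

spacer; cover; shaft; pin; gear; flange; housing; bearing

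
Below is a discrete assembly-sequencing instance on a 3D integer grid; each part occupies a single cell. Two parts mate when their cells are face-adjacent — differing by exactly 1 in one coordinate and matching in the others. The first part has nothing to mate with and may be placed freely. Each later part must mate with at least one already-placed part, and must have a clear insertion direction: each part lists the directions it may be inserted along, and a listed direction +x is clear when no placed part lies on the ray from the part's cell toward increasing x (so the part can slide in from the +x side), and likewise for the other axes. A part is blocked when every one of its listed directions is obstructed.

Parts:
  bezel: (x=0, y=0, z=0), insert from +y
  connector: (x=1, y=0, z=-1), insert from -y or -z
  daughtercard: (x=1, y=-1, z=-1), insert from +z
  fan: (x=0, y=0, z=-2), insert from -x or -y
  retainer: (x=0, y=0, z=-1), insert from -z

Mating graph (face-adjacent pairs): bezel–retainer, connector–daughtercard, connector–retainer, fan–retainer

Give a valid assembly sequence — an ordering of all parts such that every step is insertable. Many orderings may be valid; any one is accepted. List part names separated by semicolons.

1. daughtercard@(1, -1, -1) [+z clear] — {daughtercard}
2. connector@(1, 0, -1) [-z clear] — {connector, daughtercard}
3. retainer@(0, 0, -1) [-z clear] — {connector, daughtercard, retainer}
4. fan@(0, 0, -2) [-x clear] — {connector, daughtercard, fan, retainer}
5. bezel@(0, 0, 0) [+y clear] — {bezel, connector, daughtercard, fan, retainer}

daughtercard; connector; retainer; fan; bezel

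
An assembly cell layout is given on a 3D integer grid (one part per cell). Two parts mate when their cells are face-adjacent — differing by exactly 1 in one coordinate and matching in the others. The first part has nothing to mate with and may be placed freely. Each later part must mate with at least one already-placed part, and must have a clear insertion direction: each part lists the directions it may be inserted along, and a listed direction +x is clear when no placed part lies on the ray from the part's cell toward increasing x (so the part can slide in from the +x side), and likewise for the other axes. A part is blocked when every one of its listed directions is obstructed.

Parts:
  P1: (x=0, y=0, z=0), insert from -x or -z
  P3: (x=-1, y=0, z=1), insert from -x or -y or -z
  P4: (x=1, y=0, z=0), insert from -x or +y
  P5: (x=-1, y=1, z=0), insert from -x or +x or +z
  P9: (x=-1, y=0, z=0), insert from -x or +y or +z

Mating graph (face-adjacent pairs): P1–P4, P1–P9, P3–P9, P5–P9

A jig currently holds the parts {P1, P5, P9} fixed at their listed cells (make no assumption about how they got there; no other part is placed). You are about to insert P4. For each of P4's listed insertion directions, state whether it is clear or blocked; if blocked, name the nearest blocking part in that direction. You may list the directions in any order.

+y: clear; -x: blocked by P1

-x: nearest on ray is P1@(0, 0, 0) ⇒ blocked
+y: ray from P4(1, 0, 0) has no placed part ⇒ clear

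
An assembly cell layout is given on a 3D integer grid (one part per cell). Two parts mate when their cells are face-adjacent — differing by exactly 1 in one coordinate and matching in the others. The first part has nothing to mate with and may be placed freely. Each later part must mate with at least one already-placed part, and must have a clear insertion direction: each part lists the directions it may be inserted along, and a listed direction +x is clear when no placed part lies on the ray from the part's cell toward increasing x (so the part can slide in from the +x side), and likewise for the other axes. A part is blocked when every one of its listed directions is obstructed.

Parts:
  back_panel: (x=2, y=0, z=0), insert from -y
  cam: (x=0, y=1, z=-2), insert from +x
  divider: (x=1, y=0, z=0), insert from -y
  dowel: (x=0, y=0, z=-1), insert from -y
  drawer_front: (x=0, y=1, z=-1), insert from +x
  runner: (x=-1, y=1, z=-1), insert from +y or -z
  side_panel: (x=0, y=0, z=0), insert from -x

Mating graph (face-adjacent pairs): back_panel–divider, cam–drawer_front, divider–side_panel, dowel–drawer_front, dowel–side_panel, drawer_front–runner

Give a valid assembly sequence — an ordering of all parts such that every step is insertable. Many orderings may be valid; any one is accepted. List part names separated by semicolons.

side_panel; divider; back_panel; dowel; drawer_front; cam; runner

1. side_panel@(0, 0, 0) [-x clear] — {side_panel}
2. divider@(1, 0, 0) [-y clear] — {divider, side_panel}
3. back_panel@(2, 0, 0) [-y clear] — {back_panel, divider, side_panel}
4. dowel@(0, 0, -1) [-y clear] — {back_panel, divider, dowel, side_panel}
5. drawer_front@(0, 1, -1) [+x clear] — {back_panel, divider, dowel, drawer_front, side_panel}
6. cam@(0, 1, -2) [+x clear] — {back_panel, cam, divider, dowel, drawer_front, side_panel}
7. runner@(-1, 1, -1) [+y clear] — {back_panel, cam, divider, dowel, drawer_front, runner, side_panel}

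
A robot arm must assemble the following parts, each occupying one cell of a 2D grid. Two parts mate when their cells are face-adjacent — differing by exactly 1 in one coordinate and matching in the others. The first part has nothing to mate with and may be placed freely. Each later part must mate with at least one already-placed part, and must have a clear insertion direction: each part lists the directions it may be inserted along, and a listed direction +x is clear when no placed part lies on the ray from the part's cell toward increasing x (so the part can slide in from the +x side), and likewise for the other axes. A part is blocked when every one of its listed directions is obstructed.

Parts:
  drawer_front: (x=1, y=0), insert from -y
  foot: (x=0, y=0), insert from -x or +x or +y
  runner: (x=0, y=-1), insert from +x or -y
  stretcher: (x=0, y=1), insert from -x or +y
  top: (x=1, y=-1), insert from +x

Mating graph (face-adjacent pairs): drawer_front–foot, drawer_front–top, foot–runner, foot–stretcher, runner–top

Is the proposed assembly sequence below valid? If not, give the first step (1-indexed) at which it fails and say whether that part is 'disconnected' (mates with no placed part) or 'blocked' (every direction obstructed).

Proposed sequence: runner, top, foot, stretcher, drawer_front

1. runner@(0, -1) [+x clear] — {runner}
2. top@(1, -1) [+x clear] — {runner, top}
3. foot@(0, 0) [-x clear] — {foot, runner, top}
4. stretcher@(0, 1) [-x clear] — {foot, runner, stretcher, top}
5. drawer_front@(1, 0) — -y all obstructed ⇒ blocked

Invalid at step 5 (blocked)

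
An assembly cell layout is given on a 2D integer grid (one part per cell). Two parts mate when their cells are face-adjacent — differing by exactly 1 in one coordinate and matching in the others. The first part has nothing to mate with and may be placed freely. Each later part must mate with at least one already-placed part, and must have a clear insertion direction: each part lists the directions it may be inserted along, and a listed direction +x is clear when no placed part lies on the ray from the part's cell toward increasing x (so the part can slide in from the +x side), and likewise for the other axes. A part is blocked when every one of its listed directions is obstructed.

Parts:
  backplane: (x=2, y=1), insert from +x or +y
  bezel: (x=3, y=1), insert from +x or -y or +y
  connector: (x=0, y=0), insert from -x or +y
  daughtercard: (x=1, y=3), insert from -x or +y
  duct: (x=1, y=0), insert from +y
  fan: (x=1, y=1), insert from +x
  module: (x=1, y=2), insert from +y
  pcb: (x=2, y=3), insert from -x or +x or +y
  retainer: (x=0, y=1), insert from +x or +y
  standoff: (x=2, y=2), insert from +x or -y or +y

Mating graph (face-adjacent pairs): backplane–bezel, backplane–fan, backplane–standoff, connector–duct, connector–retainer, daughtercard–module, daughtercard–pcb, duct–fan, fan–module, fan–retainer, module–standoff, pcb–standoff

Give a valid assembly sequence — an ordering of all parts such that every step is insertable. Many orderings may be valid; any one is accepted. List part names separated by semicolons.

connector; retainer; duct; fan; backplane; module; daughtercard; bezel; standoff; pcb

1. connector@(0, 0) [-x clear] — {connector}
2. retainer@(0, 1) [+x clear] — {connector, retainer}
3. duct@(1, 0) [+y clear] — {connector, duct, retainer}
4. fan@(1, 1) [+x clear] — {connector, duct, fan, retainer}
5. backplane@(2, 1) [+x clear] — {backplane, connector, duct, fan, retainer}
6. module@(1, 2) [+y clear] — {backplane, connector, duct, fan, module, retainer}
7. daughtercard@(1, 3) [-x clear] — {backplane, connector, daughtercard, duct, fan, module, retainer}
8. bezel@(3, 1) [+x clear] — {backplane, bezel, connector, daughtercard, duct, fan, module, retainer}
9. standoff@(2, 2) [+x clear] — {backplane, bezel, connector, daughtercard, duct, fan, module, retainer, standoff}
10. pcb@(2, 3) [+x clear] — {backplane, bezel, connector, daughtercard, duct, fan, module, pcb, retainer, standoff}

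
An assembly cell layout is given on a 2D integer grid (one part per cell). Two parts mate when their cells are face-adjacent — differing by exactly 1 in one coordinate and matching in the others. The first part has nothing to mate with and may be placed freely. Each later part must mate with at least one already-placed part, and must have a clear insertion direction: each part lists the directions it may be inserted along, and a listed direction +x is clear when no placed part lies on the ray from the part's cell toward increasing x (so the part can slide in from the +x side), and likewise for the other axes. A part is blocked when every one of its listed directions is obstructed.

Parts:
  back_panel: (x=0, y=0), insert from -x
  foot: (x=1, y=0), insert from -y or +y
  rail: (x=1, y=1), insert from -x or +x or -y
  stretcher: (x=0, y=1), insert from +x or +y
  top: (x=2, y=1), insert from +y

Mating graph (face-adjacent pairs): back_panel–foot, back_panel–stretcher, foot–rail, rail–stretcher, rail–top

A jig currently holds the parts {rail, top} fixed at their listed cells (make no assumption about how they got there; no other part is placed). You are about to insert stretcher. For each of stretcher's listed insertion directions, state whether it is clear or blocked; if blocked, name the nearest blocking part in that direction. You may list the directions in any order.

+x: nearest on ray is rail@(1, 1) ⇒ blocked
+y: ray from stretcher(0, 1) has no placed part ⇒ clear

+x: blocked by rail; +y: clear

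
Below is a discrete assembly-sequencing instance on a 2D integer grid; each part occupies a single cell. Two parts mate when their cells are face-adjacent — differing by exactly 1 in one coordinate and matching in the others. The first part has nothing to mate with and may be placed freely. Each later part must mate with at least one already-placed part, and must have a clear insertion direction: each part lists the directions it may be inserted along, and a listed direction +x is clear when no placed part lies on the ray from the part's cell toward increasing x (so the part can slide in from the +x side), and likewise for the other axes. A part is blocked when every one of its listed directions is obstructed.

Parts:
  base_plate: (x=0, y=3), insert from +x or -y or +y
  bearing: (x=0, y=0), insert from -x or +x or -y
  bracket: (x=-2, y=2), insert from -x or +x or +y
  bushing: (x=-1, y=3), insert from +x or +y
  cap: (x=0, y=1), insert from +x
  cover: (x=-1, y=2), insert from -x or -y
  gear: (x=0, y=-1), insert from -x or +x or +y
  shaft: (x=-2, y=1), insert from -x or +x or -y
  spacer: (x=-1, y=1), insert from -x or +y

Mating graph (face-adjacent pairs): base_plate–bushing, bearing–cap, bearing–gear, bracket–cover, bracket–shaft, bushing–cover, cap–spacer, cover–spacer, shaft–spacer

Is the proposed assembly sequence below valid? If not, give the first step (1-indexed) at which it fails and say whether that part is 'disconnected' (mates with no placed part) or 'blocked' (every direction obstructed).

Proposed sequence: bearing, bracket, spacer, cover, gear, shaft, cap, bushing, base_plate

Invalid at step 2 (disconnected)

1. bearing@(0, 0) [-x clear] — {bearing}
2. bracket@(-2, 2) — no placed neighbour ⇒ disconnected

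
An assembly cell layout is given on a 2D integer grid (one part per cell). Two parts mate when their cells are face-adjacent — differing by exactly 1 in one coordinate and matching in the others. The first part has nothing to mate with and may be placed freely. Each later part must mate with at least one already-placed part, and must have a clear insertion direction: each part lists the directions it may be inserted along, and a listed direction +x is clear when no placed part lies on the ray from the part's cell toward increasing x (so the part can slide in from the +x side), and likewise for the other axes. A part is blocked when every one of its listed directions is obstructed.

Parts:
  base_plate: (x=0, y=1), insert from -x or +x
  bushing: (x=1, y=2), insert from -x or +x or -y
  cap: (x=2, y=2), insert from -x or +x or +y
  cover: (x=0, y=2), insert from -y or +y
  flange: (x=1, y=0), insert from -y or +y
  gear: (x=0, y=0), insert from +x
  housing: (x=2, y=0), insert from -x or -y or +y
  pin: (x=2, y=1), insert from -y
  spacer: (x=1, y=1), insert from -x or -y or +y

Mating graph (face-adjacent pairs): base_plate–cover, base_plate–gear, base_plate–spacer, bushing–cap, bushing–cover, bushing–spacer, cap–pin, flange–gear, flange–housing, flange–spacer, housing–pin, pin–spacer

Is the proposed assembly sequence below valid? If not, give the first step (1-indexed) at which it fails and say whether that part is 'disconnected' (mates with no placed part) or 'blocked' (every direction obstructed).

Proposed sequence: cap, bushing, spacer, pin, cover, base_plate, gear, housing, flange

1. cap@(2, 2) [-x clear] — {cap}
2. bushing@(1, 2) [-x clear] — {bushing, cap}
3. spacer@(1, 1) [-x clear] — {bushing, cap, spacer}
4. pin@(2, 1) [-y clear] — {bushing, cap, pin, spacer}
5. cover@(0, 2) [-y clear] — {bushing, cap, cover, pin, spacer}
6. base_plate@(0, 1) [-x clear] — {base_plate, bushing, cap, cover, pin, spacer}
7. gear@(0, 0) [+x clear] — {base_plate, bushing, cap, cover, gear, pin, spacer}
8. housing@(2, 0) [-y clear] — {base_plate, bushing, cap, cover, gear, housing, pin, spacer}
9. flange@(1, 0) [-y clear] — {base_plate, bushing, cap, cover, flange, gear, housing, pin, spacer}

Valid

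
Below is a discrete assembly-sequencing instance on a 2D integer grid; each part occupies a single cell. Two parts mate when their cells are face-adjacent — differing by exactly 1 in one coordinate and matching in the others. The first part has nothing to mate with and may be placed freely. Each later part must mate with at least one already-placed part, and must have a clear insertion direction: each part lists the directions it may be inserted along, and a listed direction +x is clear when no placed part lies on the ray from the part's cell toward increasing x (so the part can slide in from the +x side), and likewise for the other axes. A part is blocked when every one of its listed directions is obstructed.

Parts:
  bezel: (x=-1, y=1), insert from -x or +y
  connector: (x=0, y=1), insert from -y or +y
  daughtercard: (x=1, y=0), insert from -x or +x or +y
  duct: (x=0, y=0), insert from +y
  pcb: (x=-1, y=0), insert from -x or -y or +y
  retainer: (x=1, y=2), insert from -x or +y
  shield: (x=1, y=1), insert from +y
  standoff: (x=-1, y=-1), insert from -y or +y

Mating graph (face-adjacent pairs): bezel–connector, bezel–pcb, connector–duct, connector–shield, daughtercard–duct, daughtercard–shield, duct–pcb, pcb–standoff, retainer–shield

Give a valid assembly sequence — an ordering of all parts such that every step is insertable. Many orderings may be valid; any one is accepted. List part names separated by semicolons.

standoff; pcb; bezel; duct; daughtercard; shield; connector; retainer

1. standoff@(-1, -1) [-y clear] — {standoff}
2. pcb@(-1, 0) [-x clear] — {pcb, standoff}
3. bezel@(-1, 1) [-x clear] — {bezel, pcb, standoff}
4. duct@(0, 0) [+y clear] — {bezel, duct, pcb, standoff}
5. daughtercard@(1, 0) [+x clear] — {bezel, daughtercard, duct, pcb, standoff}
6. shield@(1, 1) [+y clear] — {bezel, daughtercard, duct, pcb, shield, standoff}
7. connector@(0, 1) [+y clear] — {bezel, connector, daughtercard, duct, pcb, shield, standoff}
8. retainer@(1, 2) [-x clear] — {bezel, connector, daughtercard, duct, pcb, retainer, shield, standoff}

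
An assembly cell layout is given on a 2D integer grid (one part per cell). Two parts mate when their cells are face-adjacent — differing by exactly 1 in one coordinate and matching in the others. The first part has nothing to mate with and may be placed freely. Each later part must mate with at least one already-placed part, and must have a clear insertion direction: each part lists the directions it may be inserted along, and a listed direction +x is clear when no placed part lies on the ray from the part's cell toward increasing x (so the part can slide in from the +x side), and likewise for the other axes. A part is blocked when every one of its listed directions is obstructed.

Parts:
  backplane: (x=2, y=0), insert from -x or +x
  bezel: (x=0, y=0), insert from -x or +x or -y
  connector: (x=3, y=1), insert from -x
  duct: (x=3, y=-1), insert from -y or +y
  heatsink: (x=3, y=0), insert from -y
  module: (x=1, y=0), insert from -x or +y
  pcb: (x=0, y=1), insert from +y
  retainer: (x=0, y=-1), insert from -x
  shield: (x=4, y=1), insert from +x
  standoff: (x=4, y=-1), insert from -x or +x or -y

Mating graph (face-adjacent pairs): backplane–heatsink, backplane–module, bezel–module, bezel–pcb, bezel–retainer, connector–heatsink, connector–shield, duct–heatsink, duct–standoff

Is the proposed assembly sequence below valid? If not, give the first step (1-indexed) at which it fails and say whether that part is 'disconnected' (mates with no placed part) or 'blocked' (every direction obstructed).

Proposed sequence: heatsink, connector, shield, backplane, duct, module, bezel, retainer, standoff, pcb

1. heatsink@(3, 0) [-y clear] — {heatsink}
2. connector@(3, 1) [-x clear] — {connector, heatsink}
3. shield@(4, 1) [+x clear] — {connector, heatsink, shield}
4. backplane@(2, 0) [-x clear] — {backplane, connector, heatsink, shield}
5. duct@(3, -1) [-y clear] — {backplane, connector, duct, heatsink, shield}
6. module@(1, 0) [-x clear] — {backplane, connector, duct, heatsink, module, shield}
7. bezel@(0, 0) [-x clear] — {backplane, bezel, connector, duct, heatsink, module, shield}
8. retainer@(0, -1) [-x clear] — {backplane, bezel, connector, duct, heatsink, module, retainer, shield}
9. standoff@(4, -1) [+x clear] — {backplane, bezel, connector, duct, heatsink, module, retainer, shield, standoff}
10. pcb@(0, 1) [+y clear] — {backplane, bezel, connector, duct, heatsink, module, pcb, retainer, shield, standoff}

Valid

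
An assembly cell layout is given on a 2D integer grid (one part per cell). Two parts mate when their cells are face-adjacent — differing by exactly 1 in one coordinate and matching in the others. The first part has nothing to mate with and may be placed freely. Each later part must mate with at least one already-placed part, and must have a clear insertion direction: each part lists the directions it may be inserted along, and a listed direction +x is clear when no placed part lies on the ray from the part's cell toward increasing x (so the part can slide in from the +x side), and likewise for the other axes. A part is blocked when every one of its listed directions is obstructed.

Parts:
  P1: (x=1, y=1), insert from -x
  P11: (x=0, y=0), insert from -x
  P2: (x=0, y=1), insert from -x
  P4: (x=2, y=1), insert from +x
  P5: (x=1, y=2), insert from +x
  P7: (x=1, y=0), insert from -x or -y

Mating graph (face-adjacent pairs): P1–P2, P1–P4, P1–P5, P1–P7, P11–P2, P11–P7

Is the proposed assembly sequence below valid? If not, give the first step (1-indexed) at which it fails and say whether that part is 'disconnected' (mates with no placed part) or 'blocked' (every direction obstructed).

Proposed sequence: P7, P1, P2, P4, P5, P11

Valid

1. P7@(1, 0) [-x clear] — {P7}
2. P1@(1, 1) [-x clear] — {P1, P7}
3. P2@(0, 1) [-x clear] — {P1, P2, P7}
4. P4@(2, 1) [+x clear] — {P1, P2, P4, P7}
5. P5@(1, 2) [+x clear] — {P1, P2, P4, P5, P7}
6. P11@(0, 0) [-x clear] — {P1, P11, P2, P4, P5, P7}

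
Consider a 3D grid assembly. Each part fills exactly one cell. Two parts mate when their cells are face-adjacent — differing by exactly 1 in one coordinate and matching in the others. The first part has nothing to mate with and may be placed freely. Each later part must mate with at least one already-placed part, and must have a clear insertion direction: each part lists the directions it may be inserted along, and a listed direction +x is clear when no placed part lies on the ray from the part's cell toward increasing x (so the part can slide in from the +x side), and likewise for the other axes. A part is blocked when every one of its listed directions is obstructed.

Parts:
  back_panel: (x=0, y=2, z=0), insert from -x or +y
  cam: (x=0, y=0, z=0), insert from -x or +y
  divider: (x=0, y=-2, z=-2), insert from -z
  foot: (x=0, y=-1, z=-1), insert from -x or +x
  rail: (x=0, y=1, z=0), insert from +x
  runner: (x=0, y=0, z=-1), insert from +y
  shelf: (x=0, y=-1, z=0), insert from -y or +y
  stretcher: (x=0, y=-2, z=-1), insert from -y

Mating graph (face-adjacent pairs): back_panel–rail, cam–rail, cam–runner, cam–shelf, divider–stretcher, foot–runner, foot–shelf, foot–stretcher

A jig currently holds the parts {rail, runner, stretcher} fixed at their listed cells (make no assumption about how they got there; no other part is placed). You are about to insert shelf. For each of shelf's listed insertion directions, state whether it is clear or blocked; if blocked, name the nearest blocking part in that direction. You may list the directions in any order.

+y: blocked by rail; -y: clear

-y: ray from shelf(0, -1, 0) has no placed part ⇒ clear
+y: nearest on ray is rail@(0, 1, 0) ⇒ blocked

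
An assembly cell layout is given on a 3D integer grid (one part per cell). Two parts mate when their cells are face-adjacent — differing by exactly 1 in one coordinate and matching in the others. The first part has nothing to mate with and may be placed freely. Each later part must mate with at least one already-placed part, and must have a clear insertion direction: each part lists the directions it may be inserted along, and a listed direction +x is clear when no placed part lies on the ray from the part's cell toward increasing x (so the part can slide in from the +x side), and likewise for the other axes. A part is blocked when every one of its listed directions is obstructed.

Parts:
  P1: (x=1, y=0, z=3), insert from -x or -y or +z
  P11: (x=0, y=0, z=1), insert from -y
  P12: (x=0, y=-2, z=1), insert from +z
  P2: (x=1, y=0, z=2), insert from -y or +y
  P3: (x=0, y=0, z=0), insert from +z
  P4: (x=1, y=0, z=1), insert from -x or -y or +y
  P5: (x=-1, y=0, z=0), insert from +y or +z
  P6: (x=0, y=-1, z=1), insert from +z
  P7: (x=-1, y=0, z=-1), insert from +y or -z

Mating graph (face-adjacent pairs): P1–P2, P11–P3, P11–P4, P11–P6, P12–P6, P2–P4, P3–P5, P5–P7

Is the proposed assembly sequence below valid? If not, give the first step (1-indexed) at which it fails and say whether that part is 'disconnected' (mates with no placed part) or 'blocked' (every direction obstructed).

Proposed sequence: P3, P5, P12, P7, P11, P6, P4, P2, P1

Invalid at step 3 (disconnected)

1. P3@(0, 0, 0) [+z clear] — {P3}
2. P5@(-1, 0, 0) [+y clear] — {P3, P5}
3. P12@(0, -2, 1) — no placed neighbour ⇒ disconnected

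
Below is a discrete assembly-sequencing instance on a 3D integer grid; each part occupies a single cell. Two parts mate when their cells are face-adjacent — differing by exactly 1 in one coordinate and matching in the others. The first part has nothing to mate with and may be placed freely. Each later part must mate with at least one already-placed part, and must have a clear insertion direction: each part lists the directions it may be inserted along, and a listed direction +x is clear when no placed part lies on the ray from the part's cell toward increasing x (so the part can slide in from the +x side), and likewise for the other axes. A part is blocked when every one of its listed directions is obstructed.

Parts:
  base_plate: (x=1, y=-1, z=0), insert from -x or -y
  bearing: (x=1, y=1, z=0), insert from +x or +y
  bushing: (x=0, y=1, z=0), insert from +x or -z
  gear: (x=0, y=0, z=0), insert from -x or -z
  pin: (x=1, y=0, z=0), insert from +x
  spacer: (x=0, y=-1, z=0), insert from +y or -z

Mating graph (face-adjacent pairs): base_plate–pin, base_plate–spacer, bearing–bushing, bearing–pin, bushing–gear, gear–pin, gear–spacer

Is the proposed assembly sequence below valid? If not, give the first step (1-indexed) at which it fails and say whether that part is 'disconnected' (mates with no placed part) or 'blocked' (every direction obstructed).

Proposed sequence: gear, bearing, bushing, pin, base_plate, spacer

Invalid at step 2 (disconnected)

1. gear@(0, 0, 0) [-x clear] — {gear}
2. bearing@(1, 1, 0) — no placed neighbour ⇒ disconnected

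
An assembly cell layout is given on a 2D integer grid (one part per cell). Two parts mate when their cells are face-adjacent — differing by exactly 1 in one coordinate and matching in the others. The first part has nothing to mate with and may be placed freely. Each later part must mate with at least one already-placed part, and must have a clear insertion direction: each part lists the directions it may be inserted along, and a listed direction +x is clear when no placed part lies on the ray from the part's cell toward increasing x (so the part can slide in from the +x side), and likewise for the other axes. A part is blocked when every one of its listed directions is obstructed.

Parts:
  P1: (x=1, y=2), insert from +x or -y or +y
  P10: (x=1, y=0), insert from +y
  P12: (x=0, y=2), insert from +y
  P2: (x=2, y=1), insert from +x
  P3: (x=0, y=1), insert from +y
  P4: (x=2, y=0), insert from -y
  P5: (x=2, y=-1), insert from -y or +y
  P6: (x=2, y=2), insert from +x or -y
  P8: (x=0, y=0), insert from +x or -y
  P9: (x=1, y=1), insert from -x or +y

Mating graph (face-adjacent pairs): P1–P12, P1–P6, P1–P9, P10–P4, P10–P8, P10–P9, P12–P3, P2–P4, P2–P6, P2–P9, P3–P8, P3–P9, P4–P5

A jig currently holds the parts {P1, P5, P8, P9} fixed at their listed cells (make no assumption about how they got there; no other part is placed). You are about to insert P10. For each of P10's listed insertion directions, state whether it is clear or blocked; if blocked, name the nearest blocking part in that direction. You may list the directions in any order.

+y: nearest on ray is P9@(1, 1) ⇒ blocked

+y: blocked by P9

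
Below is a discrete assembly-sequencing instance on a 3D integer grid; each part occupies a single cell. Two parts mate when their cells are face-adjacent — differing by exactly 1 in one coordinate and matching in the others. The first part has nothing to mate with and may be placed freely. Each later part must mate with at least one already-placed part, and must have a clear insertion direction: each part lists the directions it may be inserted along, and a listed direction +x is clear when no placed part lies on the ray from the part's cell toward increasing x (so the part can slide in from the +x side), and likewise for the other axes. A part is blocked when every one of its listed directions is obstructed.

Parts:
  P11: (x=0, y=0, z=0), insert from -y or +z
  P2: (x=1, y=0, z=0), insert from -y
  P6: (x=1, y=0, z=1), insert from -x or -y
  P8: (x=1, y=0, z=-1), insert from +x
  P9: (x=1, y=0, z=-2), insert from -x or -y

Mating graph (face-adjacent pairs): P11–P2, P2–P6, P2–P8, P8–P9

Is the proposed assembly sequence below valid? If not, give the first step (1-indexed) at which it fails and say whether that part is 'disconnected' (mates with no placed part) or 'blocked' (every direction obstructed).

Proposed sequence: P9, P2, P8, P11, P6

Invalid at step 2 (disconnected)

1. P9@(1, 0, -2) [-x clear] — {P9}
2. P2@(1, 0, 0) — no placed neighbour ⇒ disconnected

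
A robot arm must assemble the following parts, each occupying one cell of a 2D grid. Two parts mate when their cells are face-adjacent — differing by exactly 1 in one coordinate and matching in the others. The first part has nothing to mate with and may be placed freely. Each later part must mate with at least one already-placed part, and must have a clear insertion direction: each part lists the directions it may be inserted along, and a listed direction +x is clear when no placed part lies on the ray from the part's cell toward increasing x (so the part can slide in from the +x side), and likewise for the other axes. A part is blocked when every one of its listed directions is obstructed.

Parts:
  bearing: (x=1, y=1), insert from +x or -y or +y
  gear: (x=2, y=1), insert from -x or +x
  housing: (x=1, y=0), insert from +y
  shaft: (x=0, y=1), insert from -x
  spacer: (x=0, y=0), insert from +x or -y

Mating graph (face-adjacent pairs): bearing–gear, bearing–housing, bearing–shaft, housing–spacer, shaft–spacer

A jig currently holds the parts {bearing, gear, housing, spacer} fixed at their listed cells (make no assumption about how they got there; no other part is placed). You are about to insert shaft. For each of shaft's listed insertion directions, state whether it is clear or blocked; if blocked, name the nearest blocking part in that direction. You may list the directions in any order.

-x: clear

-x: ray from shaft(0, 1) has no placed part ⇒ clear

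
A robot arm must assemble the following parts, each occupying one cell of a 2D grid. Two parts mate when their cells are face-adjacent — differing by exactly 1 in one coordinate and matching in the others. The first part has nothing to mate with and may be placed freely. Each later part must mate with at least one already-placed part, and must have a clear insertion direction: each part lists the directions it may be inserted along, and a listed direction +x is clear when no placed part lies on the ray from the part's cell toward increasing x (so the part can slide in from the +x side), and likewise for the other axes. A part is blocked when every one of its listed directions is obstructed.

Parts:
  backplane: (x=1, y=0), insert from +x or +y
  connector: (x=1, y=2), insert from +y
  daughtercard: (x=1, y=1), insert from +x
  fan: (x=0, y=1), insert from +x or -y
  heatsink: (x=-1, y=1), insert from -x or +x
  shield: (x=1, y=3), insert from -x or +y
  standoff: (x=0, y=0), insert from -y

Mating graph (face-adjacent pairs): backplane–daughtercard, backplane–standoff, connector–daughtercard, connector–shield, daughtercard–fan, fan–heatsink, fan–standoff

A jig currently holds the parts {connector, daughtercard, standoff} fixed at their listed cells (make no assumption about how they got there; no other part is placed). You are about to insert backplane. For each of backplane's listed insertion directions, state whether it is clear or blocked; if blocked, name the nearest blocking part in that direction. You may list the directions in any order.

+x: clear; +y: blocked by daughtercard

+x: ray from backplane(1, 0) has no placed part ⇒ clear
+y: nearest on ray is daughtercard@(1, 1) ⇒ blocked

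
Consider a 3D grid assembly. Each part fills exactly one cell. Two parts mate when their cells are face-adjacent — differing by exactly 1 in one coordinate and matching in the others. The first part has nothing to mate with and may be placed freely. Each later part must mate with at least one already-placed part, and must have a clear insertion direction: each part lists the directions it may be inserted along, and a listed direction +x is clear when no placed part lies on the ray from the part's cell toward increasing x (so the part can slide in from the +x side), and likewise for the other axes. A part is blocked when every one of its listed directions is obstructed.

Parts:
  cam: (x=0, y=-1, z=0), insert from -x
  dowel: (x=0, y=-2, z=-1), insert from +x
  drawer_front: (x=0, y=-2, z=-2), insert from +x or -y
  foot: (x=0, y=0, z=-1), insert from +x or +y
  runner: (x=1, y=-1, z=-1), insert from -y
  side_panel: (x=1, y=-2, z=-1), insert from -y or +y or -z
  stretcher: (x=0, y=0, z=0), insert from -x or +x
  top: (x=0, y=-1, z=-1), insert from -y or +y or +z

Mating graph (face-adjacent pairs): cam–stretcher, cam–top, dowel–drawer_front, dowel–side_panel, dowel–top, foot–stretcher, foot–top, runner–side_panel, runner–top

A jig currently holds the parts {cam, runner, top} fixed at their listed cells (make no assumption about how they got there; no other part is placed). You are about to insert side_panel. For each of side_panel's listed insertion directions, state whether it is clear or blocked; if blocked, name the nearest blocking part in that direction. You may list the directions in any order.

-y: ray from side_panel(1, -2, -1) has no placed part ⇒ clear
+y: nearest on ray is runner@(1, -1, -1) ⇒ blocked
-z: ray from side_panel(1, -2, -1) has no placed part ⇒ clear

+y: blocked by runner; -y: clear; -z: clear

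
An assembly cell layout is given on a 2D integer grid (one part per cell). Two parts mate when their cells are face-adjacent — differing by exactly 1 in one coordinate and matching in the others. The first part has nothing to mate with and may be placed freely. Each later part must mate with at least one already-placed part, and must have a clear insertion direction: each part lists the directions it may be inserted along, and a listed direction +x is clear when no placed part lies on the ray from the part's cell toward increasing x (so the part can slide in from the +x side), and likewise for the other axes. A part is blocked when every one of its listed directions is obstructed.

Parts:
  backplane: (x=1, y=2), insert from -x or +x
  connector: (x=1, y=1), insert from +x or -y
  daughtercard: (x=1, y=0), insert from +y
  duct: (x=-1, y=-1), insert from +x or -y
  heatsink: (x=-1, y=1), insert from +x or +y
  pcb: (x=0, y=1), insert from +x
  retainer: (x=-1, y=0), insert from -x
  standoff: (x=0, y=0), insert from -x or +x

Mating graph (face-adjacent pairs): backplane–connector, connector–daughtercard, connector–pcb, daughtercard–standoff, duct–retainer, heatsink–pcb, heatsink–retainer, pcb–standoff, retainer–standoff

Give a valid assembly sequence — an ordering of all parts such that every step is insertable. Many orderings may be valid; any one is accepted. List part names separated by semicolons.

retainer; standoff; duct; daughtercard; heatsink; pcb; connector; backplane

1. retainer@(-1, 0) [-x clear] — {retainer}
2. standoff@(0, 0) [+x clear] — {retainer, standoff}
3. duct@(-1, -1) [+x clear] — {duct, retainer, standoff}
4. daughtercard@(1, 0) [+y clear] — {daughtercard, duct, retainer, standoff}
5. heatsink@(-1, 1) [+x clear] — {daughtercard, duct, heatsink, retainer, standoff}
6. pcb@(0, 1) [+x clear] — {daughtercard, duct, heatsink, pcb, retainer, standoff}
7. connector@(1, 1) [+x clear] — {connector, daughtercard, duct, heatsink, pcb, retainer, standoff}
8. backplane@(1, 2) [-x clear] — {backplane, connector, daughtercard, duct, heatsink, pcb, retainer, standoff}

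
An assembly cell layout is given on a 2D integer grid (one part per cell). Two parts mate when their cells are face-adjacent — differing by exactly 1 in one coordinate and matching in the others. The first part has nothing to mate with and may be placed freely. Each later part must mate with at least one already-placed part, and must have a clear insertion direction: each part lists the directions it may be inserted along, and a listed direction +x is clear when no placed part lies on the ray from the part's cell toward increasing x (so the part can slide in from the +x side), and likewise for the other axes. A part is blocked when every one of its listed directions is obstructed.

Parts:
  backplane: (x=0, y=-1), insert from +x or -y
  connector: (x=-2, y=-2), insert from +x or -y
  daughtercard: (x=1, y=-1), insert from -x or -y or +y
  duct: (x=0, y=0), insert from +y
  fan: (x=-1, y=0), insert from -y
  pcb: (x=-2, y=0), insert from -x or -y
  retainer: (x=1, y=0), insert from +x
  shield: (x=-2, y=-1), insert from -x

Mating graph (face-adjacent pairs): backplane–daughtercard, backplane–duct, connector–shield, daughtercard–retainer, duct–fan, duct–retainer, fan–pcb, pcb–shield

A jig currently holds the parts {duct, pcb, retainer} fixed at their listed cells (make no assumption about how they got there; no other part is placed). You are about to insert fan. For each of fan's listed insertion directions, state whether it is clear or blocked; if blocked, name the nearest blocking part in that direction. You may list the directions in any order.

-y: ray from fan(-1, 0) has no placed part ⇒ clear

-y: clear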